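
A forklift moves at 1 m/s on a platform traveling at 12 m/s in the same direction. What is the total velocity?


Given: object velocity = 1 m/s, platform velocity = 12 m/s (same direction)
Using classical velocity addition: v_total = v_object + v_platform
v_total = 1 + 12
v_total = 13 m/s

13 m/s


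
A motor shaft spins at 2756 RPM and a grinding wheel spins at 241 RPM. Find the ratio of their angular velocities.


Given: RPM_A = 2756, RPM_B = 241
omega = 2*pi*RPM/60, so omega_A/omega_B = RPM_A / RPM_B
omega_A/omega_B = 2756 / 241
omega_A/omega_B = 2756/241

2756/241


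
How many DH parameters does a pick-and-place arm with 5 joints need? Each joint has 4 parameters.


Given: 5 joints, 4 DH parameters per joint (d, theta, a, alpha)
Total DH parameters = number_of_joints * 4
Total = 5 * 4
Total = 20

20


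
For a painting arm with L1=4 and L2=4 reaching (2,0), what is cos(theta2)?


Given: L1 = 4, L2 = 4, target (x, y) = (2, 0)
Using cos(theta2) = (x^2 + y^2 - L1^2 - L2^2) / (2*L1*L2)
x^2 + y^2 = 2^2 + 0 = 4
L1^2 + L2^2 = 16 + 16 = 32
Numerator = 4 - 32 = -28
Denominator = 2*4*4 = 32
cos(theta2) = -28/32 = -7/8

-7/8


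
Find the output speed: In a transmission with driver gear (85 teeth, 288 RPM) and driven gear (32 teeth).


Given: N1 = 85 teeth, w1 = 288 RPM, N2 = 32 teeth
Using N1*w1 = N2*w2
w2 = N1*w1 / N2
w2 = 85*288 / 32
w2 = 24480 / 32
w2 = 765 RPM

765 RPM


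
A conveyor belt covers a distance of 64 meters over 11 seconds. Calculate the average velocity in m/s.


Given: distance d = 64 m, time t = 11 s
Using v = d / t
v = 64 / 11
v = 64/11 m/s

64/11 m/s


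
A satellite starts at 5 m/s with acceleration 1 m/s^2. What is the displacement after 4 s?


Given: v0 = 5 m/s, a = 1 m/s^2, t = 4 s
Using s = v0*t + (1/2)*a*t^2
s = 5*4 + (1/2)*1*4^2
s = 20 + (1/2)*16
s = 20 + 8
s = 28

28 m


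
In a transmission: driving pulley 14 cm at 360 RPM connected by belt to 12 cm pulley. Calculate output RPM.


Given: D1 = 14 cm, w1 = 360 RPM, D2 = 12 cm
Using D1*w1 = D2*w2
w2 = D1*w1 / D2
w2 = 14*360 / 12
w2 = 5040 / 12
w2 = 420 RPM

420 RPM


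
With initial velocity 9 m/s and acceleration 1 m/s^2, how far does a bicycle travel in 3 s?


Given: v0 = 9 m/s, a = 1 m/s^2, t = 3 s
Using s = v0*t + (1/2)*a*t^2
s = 9*3 + (1/2)*1*3^2
s = 27 + (1/2)*9
s = 27 + 9/2
s = 63/2

63/2 m


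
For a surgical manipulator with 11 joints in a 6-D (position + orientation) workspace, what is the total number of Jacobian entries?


Given: task space dimension = 6, joints = 11
Jacobian is a 6 x 11 matrix
Total entries = rows * columns
Total = 6 * 11
Total = 66

66


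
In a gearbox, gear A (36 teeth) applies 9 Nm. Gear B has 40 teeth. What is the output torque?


Given: N1 = 36, N2 = 40, T1 = 9 Nm
Using T2/T1 = N2/N1
T2 = T1 * N2 / N1
T2 = 9 * 40 / 36
T2 = 360 / 36
T2 = 10 Nm

10 Nm


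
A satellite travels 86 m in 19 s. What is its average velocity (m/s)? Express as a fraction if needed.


Given: distance d = 86 m, time t = 19 s
Using v = d / t
v = 86 / 19
v = 86/19 m/s

86/19 m/s


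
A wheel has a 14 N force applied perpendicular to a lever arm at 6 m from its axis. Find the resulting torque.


Given: F = 14 N, r = 6 m, angle = 90 deg (perpendicular)
Using tau = F * r * sin(90)
sin(90) = 1
tau = 14 * 6 * 1
tau = 84 Nm

84 Nm


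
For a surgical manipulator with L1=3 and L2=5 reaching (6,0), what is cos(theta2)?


Given: L1 = 3, L2 = 5, target (x, y) = (6, 0)
Using cos(theta2) = (x^2 + y^2 - L1^2 - L2^2) / (2*L1*L2)
x^2 + y^2 = 6^2 + 0 = 36
L1^2 + L2^2 = 9 + 25 = 34
Numerator = 36 - 34 = 2
Denominator = 2*3*5 = 30
cos(theta2) = 2/30 = 1/15

1/15


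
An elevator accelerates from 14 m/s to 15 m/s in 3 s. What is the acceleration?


Given: initial velocity v0 = 14 m/s, final velocity v = 15 m/s, time t = 3 s
Using a = (v - v0) / t
a = (15 - 14) / 3
a = 1 / 3
a = 1/3 m/s^2

1/3 m/s^2


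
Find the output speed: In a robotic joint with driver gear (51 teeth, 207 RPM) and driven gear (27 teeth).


Given: N1 = 51 teeth, w1 = 207 RPM, N2 = 27 teeth
Using N1*w1 = N2*w2
w2 = N1*w1 / N2
w2 = 51*207 / 27
w2 = 10557 / 27
w2 = 391 RPM

391 RPM


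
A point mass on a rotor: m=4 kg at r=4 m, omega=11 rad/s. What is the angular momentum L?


Given: m = 4 kg, r = 4 m, omega = 11 rad/s
For a point mass: I = m*r^2
I = 4*4^2 = 4*16 = 64
L = I*omega = 64*11
L = 704 kg*m^2/s

704 kg*m^2/s


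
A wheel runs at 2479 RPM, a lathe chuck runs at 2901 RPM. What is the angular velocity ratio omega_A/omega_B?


Given: RPM_A = 2479, RPM_B = 2901
omega = 2*pi*RPM/60, so omega_A/omega_B = RPM_A / RPM_B
omega_A/omega_B = 2479 / 2901
omega_A/omega_B = 2479/2901

2479/2901


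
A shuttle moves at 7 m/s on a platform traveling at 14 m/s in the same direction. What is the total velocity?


Given: object velocity = 7 m/s, platform velocity = 14 m/s (same direction)
Using classical velocity addition: v_total = v_object + v_platform
v_total = 7 + 14
v_total = 21 m/s

21 m/s


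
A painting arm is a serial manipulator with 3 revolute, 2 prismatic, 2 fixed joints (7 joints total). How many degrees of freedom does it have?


Given: serial robot with 3 revolute, 2 prismatic, 2 fixed joints
DOF contribution per joint type: revolute=1, prismatic=1, spherical=3, fixed=0
DOF = 3*1 + 2*1 + 2*0
DOF = 5

5


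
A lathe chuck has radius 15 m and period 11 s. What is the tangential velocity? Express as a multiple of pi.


Given: radius r = 15 m, period T = 11 s
Using v = 2*pi*r / T
v = 2*pi*15 / 11
v = 30*pi / 11
v = 30/11*pi m/s

30/11*pi m/s


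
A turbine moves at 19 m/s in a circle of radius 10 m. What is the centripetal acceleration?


Given: v = 19 m/s, r = 10 m
Using a_c = v^2 / r
a_c = 19^2 / 10
a_c = 361 / 10
a_c = 361/10 m/s^2

361/10 m/s^2


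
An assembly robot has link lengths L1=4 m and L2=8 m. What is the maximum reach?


Given: L1 = 4 m, L2 = 8 m
For a 2-link planar arm, max reach = L1 + L2 (fully extended)
Max reach = 4 + 8
Max reach = 12 m

12 m


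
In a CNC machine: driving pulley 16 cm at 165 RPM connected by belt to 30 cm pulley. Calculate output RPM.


Given: D1 = 16 cm, w1 = 165 RPM, D2 = 30 cm
Using D1*w1 = D2*w2
w2 = D1*w1 / D2
w2 = 16*165 / 30
w2 = 2640 / 30
w2 = 88 RPM

88 RPM


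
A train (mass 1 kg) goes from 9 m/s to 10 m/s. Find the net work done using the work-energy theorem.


Given: m = 1 kg, v0 = 9 m/s, v = 10 m/s
Using W = (1/2)*m*(v^2 - v0^2)
v^2 = 10^2 = 100
v0^2 = 9^2 = 81
v^2 - v0^2 = 100 - 81 = 19
W = (1/2)*1*19 = 19/2 J

19/2 J


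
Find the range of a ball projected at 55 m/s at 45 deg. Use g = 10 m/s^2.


Given: v0 = 55 m/s, theta = 45 deg, g = 10 m/s^2
sin(2*45) = sin(90) = 1
Using R = v0^2 * sin(2*theta) / g
R = 55^2 * 1 / 10
R = 3025 / 10
R = 605/2 m

605/2 m


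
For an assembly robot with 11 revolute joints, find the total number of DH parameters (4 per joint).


Given: 11 joints, 4 DH parameters per joint (d, theta, a, alpha)
Total DH parameters = number_of_joints * 4
Total = 11 * 4
Total = 44

44


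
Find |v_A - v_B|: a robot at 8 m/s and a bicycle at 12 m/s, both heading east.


Given: v_A = 8 m/s east, v_B = 12 m/s east
Both move in the same direction; relative speed = |v_A - v_B|
|8 - 12| = |-4|
= 4 m/s

4 m/s


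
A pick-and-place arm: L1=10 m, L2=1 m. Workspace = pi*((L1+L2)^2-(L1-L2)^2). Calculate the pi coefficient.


Given: L1 = 10, L2 = 1
(L1+L2)^2 = (11)^2 = 121
(L1-L2)^2 = (9)^2 = 81
Difference = 121 - 81 = 40
This equals 4*L1*L2 = 4*10*1 = 40
Workspace area = 40*pi

40


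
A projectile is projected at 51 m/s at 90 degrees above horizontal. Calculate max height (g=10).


Given: v0 = 51 m/s, theta = 90 deg, g = 10 m/s^2
sin^2(90) = 1
Using H = v0^2 * sin^2(theta) / (2*g)
H = 51^2 * 1 / (2*10)
H = 2601 * 1 / 20
H = 2601 / 20
H = 2601/20 m

2601/20 m


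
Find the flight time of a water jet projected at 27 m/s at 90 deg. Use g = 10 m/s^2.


Given: v0 = 27 m/s, theta = 90 deg, g = 10 m/s^2
sin(90) = 1
Using T = 2*v0*sin(theta) / g
T = 2*27*1 / 10
T = 54 / 10
T = 27/5 s

27/5 s


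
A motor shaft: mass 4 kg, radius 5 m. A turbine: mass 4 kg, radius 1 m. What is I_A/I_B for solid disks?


Given: M1=4 kg, R1=5 m, M2=4 kg, R2=1 m
For a disk: I = (1/2)*M*R^2, so I_A/I_B = (M1*R1^2)/(M2*R2^2)
M1*R1^2 = 4*25 = 100
M2*R2^2 = 4*1 = 4
I_A/I_B = 100/4 = 25

25


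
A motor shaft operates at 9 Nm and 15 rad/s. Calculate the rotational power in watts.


Given: tau = 9 Nm, omega = 15 rad/s
Using P = tau * omega
P = 9 * 15
P = 135 W

135 W


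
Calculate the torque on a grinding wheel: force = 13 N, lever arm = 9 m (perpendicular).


Given: F = 13 N, r = 9 m, angle = 90 deg (perpendicular)
Using tau = F * r * sin(90)
sin(90) = 1
tau = 13 * 9 * 1
tau = 117 Nm

117 Nm


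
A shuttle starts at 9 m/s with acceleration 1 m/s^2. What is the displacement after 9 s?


Given: v0 = 9 m/s, a = 1 m/s^2, t = 9 s
Using s = v0*t + (1/2)*a*t^2
s = 9*9 + (1/2)*1*9^2
s = 81 + (1/2)*81
s = 81 + 81/2
s = 243/2

243/2 m


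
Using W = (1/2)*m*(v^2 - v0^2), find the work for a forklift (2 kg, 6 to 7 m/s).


Given: m = 2 kg, v0 = 6 m/s, v = 7 m/s
Using W = (1/2)*m*(v^2 - v0^2)
v^2 = 7^2 = 49
v0^2 = 6^2 = 36
v^2 - v0^2 = 49 - 36 = 13
W = (1/2)*2*13 = 13 J

13 J


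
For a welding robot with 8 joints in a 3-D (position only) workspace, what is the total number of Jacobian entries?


Given: task space dimension = 3, joints = 8
Jacobian is a 3 x 8 matrix
Total entries = rows * columns
Total = 3 * 8
Total = 24

24


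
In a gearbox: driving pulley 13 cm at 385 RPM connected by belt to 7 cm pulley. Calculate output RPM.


Given: D1 = 13 cm, w1 = 385 RPM, D2 = 7 cm
Using D1*w1 = D2*w2
w2 = D1*w1 / D2
w2 = 13*385 / 7
w2 = 5005 / 7
w2 = 715 RPM

715 RPM


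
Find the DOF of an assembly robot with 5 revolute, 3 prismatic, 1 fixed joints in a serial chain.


Given: serial robot with 5 revolute, 3 prismatic, 1 fixed joints
DOF contribution per joint type: revolute=1, prismatic=1, spherical=3, fixed=0
DOF = 5*1 + 3*1 + 1*0
DOF = 8

8


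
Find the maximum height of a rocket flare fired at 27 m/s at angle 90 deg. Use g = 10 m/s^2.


Given: v0 = 27 m/s, theta = 90 deg, g = 10 m/s^2
sin^2(90) = 1
Using H = v0^2 * sin^2(theta) / (2*g)
H = 27^2 * 1 / (2*10)
H = 729 * 1 / 20
H = 729 / 20
H = 729/20 m

729/20 m


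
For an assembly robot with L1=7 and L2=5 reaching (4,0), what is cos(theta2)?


Given: L1 = 7, L2 = 5, target (x, y) = (4, 0)
Using cos(theta2) = (x^2 + y^2 - L1^2 - L2^2) / (2*L1*L2)
x^2 + y^2 = 4^2 + 0 = 16
L1^2 + L2^2 = 49 + 25 = 74
Numerator = 16 - 74 = -58
Denominator = 2*7*5 = 70
cos(theta2) = -58/70 = -29/35

-29/35


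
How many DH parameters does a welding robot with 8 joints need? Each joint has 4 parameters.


Given: 8 joints, 4 DH parameters per joint (d, theta, a, alpha)
Total DH parameters = number_of_joints * 4
Total = 8 * 4
Total = 32

32


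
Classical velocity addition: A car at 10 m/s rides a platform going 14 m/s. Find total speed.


Given: object velocity = 10 m/s, platform velocity = 14 m/s (same direction)
Using classical velocity addition: v_total = v_object + v_platform
v_total = 10 + 14
v_total = 24 m/s

24 m/s


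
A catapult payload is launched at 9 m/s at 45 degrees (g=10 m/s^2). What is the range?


Given: v0 = 9 m/s, theta = 45 deg, g = 10 m/s^2
sin(2*45) = sin(90) = 1
Using R = v0^2 * sin(2*theta) / g
R = 9^2 * 1 / 10
R = 81 / 10
R = 81/10 m

81/10 m


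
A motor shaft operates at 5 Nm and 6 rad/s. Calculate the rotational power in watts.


Given: tau = 5 Nm, omega = 6 rad/s
Using P = tau * omega
P = 5 * 6
P = 30 W

30 W


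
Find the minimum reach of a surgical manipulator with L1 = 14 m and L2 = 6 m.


Given: L1 = 14 m, L2 = 6 m
For a 2-link planar arm, min reach = |L1 - L2| (second link folded back)
Min reach = |14 - 6|
Min reach = 8 m

8 m


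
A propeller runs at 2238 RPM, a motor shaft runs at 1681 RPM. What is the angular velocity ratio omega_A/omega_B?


Given: RPM_A = 2238, RPM_B = 1681
omega = 2*pi*RPM/60, so omega_A/omega_B = RPM_A / RPM_B
omega_A/omega_B = 2238 / 1681
omega_A/omega_B = 2238/1681

2238/1681


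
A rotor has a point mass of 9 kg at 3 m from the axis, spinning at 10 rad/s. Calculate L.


Given: m = 9 kg, r = 3 m, omega = 10 rad/s
For a point mass: I = m*r^2
I = 9*3^2 = 9*9 = 81
L = I*omega = 81*10
L = 810 kg*m^2/s

810 kg*m^2/s


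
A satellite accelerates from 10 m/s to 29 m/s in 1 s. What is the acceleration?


Given: initial velocity v0 = 10 m/s, final velocity v = 29 m/s, time t = 1 s
Using a = (v - v0) / t
a = (29 - 10) / 1
a = 19 / 1
a = 19 m/s^2

19 m/s^2


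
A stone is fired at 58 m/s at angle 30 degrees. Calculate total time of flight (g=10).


Given: v0 = 58 m/s, theta = 30 deg, g = 10 m/s^2
sin(30) = 1/2
Using T = 2*v0*sin(theta) / g
T = 2*58*1/2 / 10
T = 58 / 10
T = 29/5 s

29/5 s


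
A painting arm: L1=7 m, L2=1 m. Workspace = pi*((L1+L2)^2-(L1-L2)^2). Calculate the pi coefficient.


Given: L1 = 7, L2 = 1
(L1+L2)^2 = (8)^2 = 64
(L1-L2)^2 = (6)^2 = 36
Difference = 64 - 36 = 28
This equals 4*L1*L2 = 4*7*1 = 28
Workspace area = 28*pi

28


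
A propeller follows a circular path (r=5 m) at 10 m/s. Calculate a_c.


Given: v = 10 m/s, r = 5 m
Using a_c = v^2 / r
a_c = 10^2 / 5
a_c = 100 / 5
a_c = 20 m/s^2

20 m/s^2


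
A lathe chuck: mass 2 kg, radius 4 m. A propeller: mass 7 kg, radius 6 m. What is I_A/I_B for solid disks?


Given: M1=2 kg, R1=4 m, M2=7 kg, R2=6 m
For a disk: I = (1/2)*M*R^2, so I_A/I_B = (M1*R1^2)/(M2*R2^2)
M1*R1^2 = 2*16 = 32
M2*R2^2 = 7*36 = 252
I_A/I_B = 32/252 = 8/63

8/63


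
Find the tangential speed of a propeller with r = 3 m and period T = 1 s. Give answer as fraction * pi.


Given: radius r = 3 m, period T = 1 s
Using v = 2*pi*r / T
v = 2*pi*3 / 1
v = 6*pi / 1
v = 6*pi m/s

6*pi m/s


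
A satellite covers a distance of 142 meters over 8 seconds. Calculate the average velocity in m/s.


Given: distance d = 142 m, time t = 8 s
Using v = d / t
v = 142 / 8
v = 71/4 m/s

71/4 m/s


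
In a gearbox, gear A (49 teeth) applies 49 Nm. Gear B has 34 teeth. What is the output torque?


Given: N1 = 49, N2 = 34, T1 = 49 Nm
Using T2/T1 = N2/N1
T2 = T1 * N2 / N1
T2 = 49 * 34 / 49
T2 = 1666 / 49
T2 = 34 Nm

34 Nm


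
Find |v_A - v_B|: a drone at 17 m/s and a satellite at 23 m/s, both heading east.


Given: v_A = 17 m/s east, v_B = 23 m/s east
Both move in the same direction; relative speed = |v_A - v_B|
|17 - 23| = |-6|
= 6 m/s

6 m/s


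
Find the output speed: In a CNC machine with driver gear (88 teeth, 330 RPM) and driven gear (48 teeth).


Given: N1 = 88 teeth, w1 = 330 RPM, N2 = 48 teeth
Using N1*w1 = N2*w2
w2 = N1*w1 / N2
w2 = 88*330 / 48
w2 = 29040 / 48
w2 = 605 RPM

605 RPM


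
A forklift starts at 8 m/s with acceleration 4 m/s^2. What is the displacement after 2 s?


Given: v0 = 8 m/s, a = 4 m/s^2, t = 2 s
Using s = v0*t + (1/2)*a*t^2
s = 8*2 + (1/2)*4*2^2
s = 16 + (1/2)*16
s = 16 + 8
s = 24

24 m


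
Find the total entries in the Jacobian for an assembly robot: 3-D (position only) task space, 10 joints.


Given: task space dimension = 3, joints = 10
Jacobian is a 3 x 10 matrix
Total entries = rows * columns
Total = 3 * 10
Total = 30

30


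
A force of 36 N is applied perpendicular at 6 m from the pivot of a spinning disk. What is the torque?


Given: F = 36 N, r = 6 m, angle = 90 deg (perpendicular)
Using tau = F * r * sin(90)
sin(90) = 1
tau = 36 * 6 * 1
tau = 216 Nm

216 Nm


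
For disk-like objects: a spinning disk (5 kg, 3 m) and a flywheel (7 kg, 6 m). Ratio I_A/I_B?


Given: M1=5 kg, R1=3 m, M2=7 kg, R2=6 m
For a disk: I = (1/2)*M*R^2, so I_A/I_B = (M1*R1^2)/(M2*R2^2)
M1*R1^2 = 5*9 = 45
M2*R2^2 = 7*36 = 252
I_A/I_B = 45/252 = 5/28

5/28


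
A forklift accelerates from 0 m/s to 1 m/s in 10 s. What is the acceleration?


Given: initial velocity v0 = 0 m/s, final velocity v = 1 m/s, time t = 10 s
Using a = (v - v0) / t
a = (1 - 0) / 10
a = 1 / 10
a = 1/10 m/s^2

1/10 m/s^2


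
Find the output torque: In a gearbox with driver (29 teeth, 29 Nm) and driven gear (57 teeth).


Given: N1 = 29, N2 = 57, T1 = 29 Nm
Using T2/T1 = N2/N1
T2 = T1 * N2 / N1
T2 = 29 * 57 / 29
T2 = 1653 / 29
T2 = 57 Nm

57 Nm


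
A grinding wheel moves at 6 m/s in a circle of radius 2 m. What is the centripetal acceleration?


Given: v = 6 m/s, r = 2 m
Using a_c = v^2 / r
a_c = 6^2 / 2
a_c = 36 / 2
a_c = 18 m/s^2

18 m/s^2


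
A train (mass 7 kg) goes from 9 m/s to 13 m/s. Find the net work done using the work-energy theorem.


Given: m = 7 kg, v0 = 9 m/s, v = 13 m/s
Using W = (1/2)*m*(v^2 - v0^2)
v^2 = 13^2 = 169
v0^2 = 9^2 = 81
v^2 - v0^2 = 169 - 81 = 88
W = (1/2)*7*88 = 308 J

308 J


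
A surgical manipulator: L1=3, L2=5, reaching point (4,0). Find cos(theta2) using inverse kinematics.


Given: L1 = 3, L2 = 5, target (x, y) = (4, 0)
Using cos(theta2) = (x^2 + y^2 - L1^2 - L2^2) / (2*L1*L2)
x^2 + y^2 = 4^2 + 0 = 16
L1^2 + L2^2 = 9 + 25 = 34
Numerator = 16 - 34 = -18
Denominator = 2*3*5 = 30
cos(theta2) = -18/30 = -3/5

-3/5


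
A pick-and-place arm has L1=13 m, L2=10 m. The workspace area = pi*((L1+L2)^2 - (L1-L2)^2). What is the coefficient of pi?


Given: L1 = 13, L2 = 10
(L1+L2)^2 = (23)^2 = 529
(L1-L2)^2 = (3)^2 = 9
Difference = 529 - 9 = 520
This equals 4*L1*L2 = 4*13*10 = 520
Workspace area = 520*pi

520


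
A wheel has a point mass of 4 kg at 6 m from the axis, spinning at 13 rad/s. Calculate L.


Given: m = 4 kg, r = 6 m, omega = 13 rad/s
For a point mass: I = m*r^2
I = 4*6^2 = 4*36 = 144
L = I*omega = 144*13
L = 1872 kg*m^2/s

1872 kg*m^2/s


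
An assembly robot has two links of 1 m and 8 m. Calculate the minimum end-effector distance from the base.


Given: L1 = 1 m, L2 = 8 m
For a 2-link planar arm, min reach = |L1 - L2| (second link folded back)
Min reach = |1 - 8|
Min reach = 7 m

7 m


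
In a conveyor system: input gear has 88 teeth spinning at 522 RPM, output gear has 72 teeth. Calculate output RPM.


Given: N1 = 88 teeth, w1 = 522 RPM, N2 = 72 teeth
Using N1*w1 = N2*w2
w2 = N1*w1 / N2
w2 = 88*522 / 72
w2 = 45936 / 72
w2 = 638 RPM

638 RPM


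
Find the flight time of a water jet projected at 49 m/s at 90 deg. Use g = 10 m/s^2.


Given: v0 = 49 m/s, theta = 90 deg, g = 10 m/s^2
sin(90) = 1
Using T = 2*v0*sin(theta) / g
T = 2*49*1 / 10
T = 98 / 10
T = 49/5 s

49/5 s


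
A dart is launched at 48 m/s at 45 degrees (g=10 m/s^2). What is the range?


Given: v0 = 48 m/s, theta = 45 deg, g = 10 m/s^2
sin(2*45) = sin(90) = 1
Using R = v0^2 * sin(2*theta) / g
R = 48^2 * 1 / 10
R = 2304 / 10
R = 1152/5 m

1152/5 m


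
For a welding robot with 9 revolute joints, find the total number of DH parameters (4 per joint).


Given: 9 joints, 4 DH parameters per joint (d, theta, a, alpha)
Total DH parameters = number_of_joints * 4
Total = 9 * 4
Total = 36

36


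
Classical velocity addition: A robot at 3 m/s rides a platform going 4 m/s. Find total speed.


Given: object velocity = 3 m/s, platform velocity = 4 m/s (same direction)
Using classical velocity addition: v_total = v_object + v_platform
v_total = 3 + 4
v_total = 7 m/s

7 m/s


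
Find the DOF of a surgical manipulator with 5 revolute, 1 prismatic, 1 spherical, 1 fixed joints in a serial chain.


Given: serial robot with 5 revolute, 1 prismatic, 1 spherical, 1 fixed joints
DOF contribution per joint type: revolute=1, prismatic=1, spherical=3, fixed=0
DOF = 5*1 + 1*1 + 1*3 + 1*0
DOF = 9

9


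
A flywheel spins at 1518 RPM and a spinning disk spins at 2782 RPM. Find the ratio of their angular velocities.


Given: RPM_A = 1518, RPM_B = 2782
omega = 2*pi*RPM/60, so omega_A/omega_B = RPM_A / RPM_B
omega_A/omega_B = 1518 / 2782
omega_A/omega_B = 759/1391

759/1391


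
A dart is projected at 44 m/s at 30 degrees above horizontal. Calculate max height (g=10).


Given: v0 = 44 m/s, theta = 30 deg, g = 10 m/s^2
sin^2(30) = 1/4
Using H = v0^2 * sin^2(theta) / (2*g)
H = 44^2 * 1/4 / (2*10)
H = 1936 * 1/4 / 20
H = 484 / 20
H = 121/5 m

121/5 m


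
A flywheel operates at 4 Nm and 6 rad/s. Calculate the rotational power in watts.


Given: tau = 4 Nm, omega = 6 rad/s
Using P = tau * omega
P = 4 * 6
P = 24 W

24 W


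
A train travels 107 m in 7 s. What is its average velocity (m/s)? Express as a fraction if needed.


Given: distance d = 107 m, time t = 7 s
Using v = d / t
v = 107 / 7
v = 107/7 m/s

107/7 m/s


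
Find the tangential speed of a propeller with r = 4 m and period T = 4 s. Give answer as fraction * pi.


Given: radius r = 4 m, period T = 4 s
Using v = 2*pi*r / T
v = 2*pi*4 / 4
v = 8*pi / 4
v = 2*pi m/s

2*pi m/s


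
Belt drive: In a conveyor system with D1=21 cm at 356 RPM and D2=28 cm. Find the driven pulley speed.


Given: D1 = 21 cm, w1 = 356 RPM, D2 = 28 cm
Using D1*w1 = D2*w2
w2 = D1*w1 / D2
w2 = 21*356 / 28
w2 = 7476 / 28
w2 = 267 RPM

267 RPM


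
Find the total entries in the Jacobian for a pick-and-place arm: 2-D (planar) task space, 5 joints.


Given: task space dimension = 2, joints = 5
Jacobian is a 2 x 5 matrix
Total entries = rows * columns
Total = 2 * 5
Total = 10

10


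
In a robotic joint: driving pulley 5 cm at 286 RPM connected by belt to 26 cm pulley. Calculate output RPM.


Given: D1 = 5 cm, w1 = 286 RPM, D2 = 26 cm
Using D1*w1 = D2*w2
w2 = D1*w1 / D2
w2 = 5*286 / 26
w2 = 1430 / 26
w2 = 55 RPM

55 RPM


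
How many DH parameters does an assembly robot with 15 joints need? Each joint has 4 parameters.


Given: 15 joints, 4 DH parameters per joint (d, theta, a, alpha)
Total DH parameters = number_of_joints * 4
Total = 15 * 4
Total = 60

60


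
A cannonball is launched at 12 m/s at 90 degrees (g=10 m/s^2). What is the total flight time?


Given: v0 = 12 m/s, theta = 90 deg, g = 10 m/s^2
sin(90) = 1
Using T = 2*v0*sin(theta) / g
T = 2*12*1 / 10
T = 24 / 10
T = 12/5 s

12/5 s


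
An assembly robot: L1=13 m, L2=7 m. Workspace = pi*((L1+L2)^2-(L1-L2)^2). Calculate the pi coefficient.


Given: L1 = 13, L2 = 7
(L1+L2)^2 = (20)^2 = 400
(L1-L2)^2 = (6)^2 = 36
Difference = 400 - 36 = 364
This equals 4*L1*L2 = 4*13*7 = 364
Workspace area = 364*pi

364


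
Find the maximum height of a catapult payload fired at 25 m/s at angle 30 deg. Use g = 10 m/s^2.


Given: v0 = 25 m/s, theta = 30 deg, g = 10 m/s^2
sin^2(30) = 1/4
Using H = v0^2 * sin^2(theta) / (2*g)
H = 25^2 * 1/4 / (2*10)
H = 625 * 1/4 / 20
H = 625/4 / 20
H = 125/16 m

125/16 m


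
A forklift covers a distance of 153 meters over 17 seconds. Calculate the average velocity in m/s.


Given: distance d = 153 m, time t = 17 s
Using v = d / t
v = 153 / 17
v = 9 m/s

9 m/s


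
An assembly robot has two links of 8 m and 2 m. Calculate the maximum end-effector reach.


Given: L1 = 8 m, L2 = 2 m
For a 2-link planar arm, max reach = L1 + L2 (fully extended)
Max reach = 8 + 2
Max reach = 10 m

10 m


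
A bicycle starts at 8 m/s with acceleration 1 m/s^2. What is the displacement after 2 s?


Given: v0 = 8 m/s, a = 1 m/s^2, t = 2 s
Using s = v0*t + (1/2)*a*t^2
s = 8*2 + (1/2)*1*2^2
s = 16 + (1/2)*4
s = 16 + 2
s = 18

18 m


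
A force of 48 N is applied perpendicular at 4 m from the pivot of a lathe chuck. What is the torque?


Given: F = 48 N, r = 4 m, angle = 90 deg (perpendicular)
Using tau = F * r * sin(90)
sin(90) = 1
tau = 48 * 4 * 1
tau = 192 Nm

192 Nm


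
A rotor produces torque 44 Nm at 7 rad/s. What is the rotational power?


Given: tau = 44 Nm, omega = 7 rad/s
Using P = tau * omega
P = 44 * 7
P = 308 W

308 W


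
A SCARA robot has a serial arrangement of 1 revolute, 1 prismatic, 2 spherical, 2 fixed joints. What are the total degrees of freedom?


Given: serial robot with 1 revolute, 1 prismatic, 2 spherical, 2 fixed joints
DOF contribution per joint type: revolute=1, prismatic=1, spherical=3, fixed=0
DOF = 1*1 + 1*1 + 2*3 + 2*0
DOF = 8

8


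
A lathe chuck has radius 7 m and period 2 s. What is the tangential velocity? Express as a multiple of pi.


Given: radius r = 7 m, period T = 2 s
Using v = 2*pi*r / T
v = 2*pi*7 / 2
v = 14*pi / 2
v = 7*pi m/s

7*pi m/s


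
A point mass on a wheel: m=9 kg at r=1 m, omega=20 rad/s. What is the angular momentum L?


Given: m = 9 kg, r = 1 m, omega = 20 rad/s
For a point mass: I = m*r^2
I = 9*1^2 = 9*1 = 9
L = I*omega = 9*20
L = 180 kg*m^2/s

180 kg*m^2/s


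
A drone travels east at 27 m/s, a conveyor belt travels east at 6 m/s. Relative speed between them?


Given: v_A = 27 m/s east, v_B = 6 m/s east
Both move in the same direction; relative speed = |v_A - v_B|
|27 - 6| = |21|
= 21 m/s

21 m/s


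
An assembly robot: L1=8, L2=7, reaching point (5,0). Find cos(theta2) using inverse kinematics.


Given: L1 = 8, L2 = 7, target (x, y) = (5, 0)
Using cos(theta2) = (x^2 + y^2 - L1^2 - L2^2) / (2*L1*L2)
x^2 + y^2 = 5^2 + 0 = 25
L1^2 + L2^2 = 64 + 49 = 113
Numerator = 25 - 113 = -88
Denominator = 2*8*7 = 112
cos(theta2) = -88/112 = -11/14

-11/14


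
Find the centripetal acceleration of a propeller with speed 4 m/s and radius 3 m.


Given: v = 4 m/s, r = 3 m
Using a_c = v^2 / r
a_c = 4^2 / 3
a_c = 16 / 3
a_c = 16/3 m/s^2

16/3 m/s^2


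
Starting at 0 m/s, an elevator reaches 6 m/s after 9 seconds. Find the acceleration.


Given: initial velocity v0 = 0 m/s, final velocity v = 6 m/s, time t = 9 s
Using a = (v - v0) / t
a = (6 - 0) / 9
a = 6 / 9
a = 2/3 m/s^2

2/3 m/s^2


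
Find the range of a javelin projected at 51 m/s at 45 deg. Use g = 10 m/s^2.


Given: v0 = 51 m/s, theta = 45 deg, g = 10 m/s^2
sin(2*45) = sin(90) = 1
Using R = v0^2 * sin(2*theta) / g
R = 51^2 * 1 / 10
R = 2601 / 10
R = 2601/10 m

2601/10 m


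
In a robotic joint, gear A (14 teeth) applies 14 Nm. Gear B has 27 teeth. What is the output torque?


Given: N1 = 14, N2 = 27, T1 = 14 Nm
Using T2/T1 = N2/N1
T2 = T1 * N2 / N1
T2 = 14 * 27 / 14
T2 = 378 / 14
T2 = 27 Nm

27 Nm


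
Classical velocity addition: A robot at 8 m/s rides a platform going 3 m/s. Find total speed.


Given: object velocity = 8 m/s, platform velocity = 3 m/s (same direction)
Using classical velocity addition: v_total = v_object + v_platform
v_total = 8 + 3
v_total = 11 m/s

11 m/s


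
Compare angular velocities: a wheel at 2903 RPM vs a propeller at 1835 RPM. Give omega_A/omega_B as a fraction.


Given: RPM_A = 2903, RPM_B = 1835
omega = 2*pi*RPM/60, so omega_A/omega_B = RPM_A / RPM_B
omega_A/omega_B = 2903 / 1835
omega_A/omega_B = 2903/1835

2903/1835


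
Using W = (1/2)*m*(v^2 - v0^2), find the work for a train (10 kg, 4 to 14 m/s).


Given: m = 10 kg, v0 = 4 m/s, v = 14 m/s
Using W = (1/2)*m*(v^2 - v0^2)
v^2 = 14^2 = 196
v0^2 = 4^2 = 16
v^2 - v0^2 = 196 - 16 = 180
W = (1/2)*10*180 = 900 J

900 J


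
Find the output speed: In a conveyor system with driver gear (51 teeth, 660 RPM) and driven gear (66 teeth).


Given: N1 = 51 teeth, w1 = 660 RPM, N2 = 66 teeth
Using N1*w1 = N2*w2
w2 = N1*w1 / N2
w2 = 51*660 / 66
w2 = 33660 / 66
w2 = 510 RPM

510 RPM


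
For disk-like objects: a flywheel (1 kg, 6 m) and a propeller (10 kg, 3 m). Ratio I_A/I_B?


Given: M1=1 kg, R1=6 m, M2=10 kg, R2=3 m
For a disk: I = (1/2)*M*R^2, so I_A/I_B = (M1*R1^2)/(M2*R2^2)
M1*R1^2 = 1*36 = 36
M2*R2^2 = 10*9 = 90
I_A/I_B = 36/90 = 2/5

2/5


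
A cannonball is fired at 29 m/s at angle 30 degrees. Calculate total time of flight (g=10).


Given: v0 = 29 m/s, theta = 30 deg, g = 10 m/s^2
sin(30) = 1/2
Using T = 2*v0*sin(theta) / g
T = 2*29*1/2 / 10
T = 29 / 10
T = 29/10 s

29/10 s


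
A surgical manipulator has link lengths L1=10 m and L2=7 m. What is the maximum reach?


Given: L1 = 10 m, L2 = 7 m
For a 2-link planar arm, max reach = L1 + L2 (fully extended)
Max reach = 10 + 7
Max reach = 17 m

17 m


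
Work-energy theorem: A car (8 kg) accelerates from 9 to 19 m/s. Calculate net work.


Given: m = 8 kg, v0 = 9 m/s, v = 19 m/s
Using W = (1/2)*m*(v^2 - v0^2)
v^2 = 19^2 = 361
v0^2 = 9^2 = 81
v^2 - v0^2 = 361 - 81 = 280
W = (1/2)*8*280 = 1120 J

1120 J


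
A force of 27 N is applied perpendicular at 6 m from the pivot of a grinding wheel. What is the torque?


Given: F = 27 N, r = 6 m, angle = 90 deg (perpendicular)
Using tau = F * r * sin(90)
sin(90) = 1
tau = 27 * 6 * 1
tau = 162 Nm

162 Nm


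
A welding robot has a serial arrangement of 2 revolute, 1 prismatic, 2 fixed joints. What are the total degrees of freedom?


Given: serial robot with 2 revolute, 1 prismatic, 2 fixed joints
DOF contribution per joint type: revolute=1, prismatic=1, spherical=3, fixed=0
DOF = 2*1 + 1*1 + 2*0
DOF = 3

3


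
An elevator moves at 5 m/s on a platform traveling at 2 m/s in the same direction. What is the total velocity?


Given: object velocity = 5 m/s, platform velocity = 2 m/s (same direction)
Using classical velocity addition: v_total = v_object + v_platform
v_total = 5 + 2
v_total = 7 m/s

7 m/s


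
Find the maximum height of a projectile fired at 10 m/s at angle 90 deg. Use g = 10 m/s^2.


Given: v0 = 10 m/s, theta = 90 deg, g = 10 m/s^2
sin^2(90) = 1
Using H = v0^2 * sin^2(theta) / (2*g)
H = 10^2 * 1 / (2*10)
H = 100 * 1 / 20
H = 100 / 20
H = 5 m

5 m


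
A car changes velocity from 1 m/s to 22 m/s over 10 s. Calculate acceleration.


Given: initial velocity v0 = 1 m/s, final velocity v = 22 m/s, time t = 10 s
Using a = (v - v0) / t
a = (22 - 1) / 10
a = 21 / 10
a = 21/10 m/s^2

21/10 m/s^2


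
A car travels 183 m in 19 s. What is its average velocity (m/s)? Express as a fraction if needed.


Given: distance d = 183 m, time t = 19 s
Using v = d / t
v = 183 / 19
v = 183/19 m/s

183/19 m/s


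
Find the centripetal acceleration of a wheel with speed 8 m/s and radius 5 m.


Given: v = 8 m/s, r = 5 m
Using a_c = v^2 / r
a_c = 8^2 / 5
a_c = 64 / 5
a_c = 64/5 m/s^2

64/5 m/s^2


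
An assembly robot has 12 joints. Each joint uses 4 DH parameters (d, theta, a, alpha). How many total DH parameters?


Given: 12 joints, 4 DH parameters per joint (d, theta, a, alpha)
Total DH parameters = number_of_joints * 4
Total = 12 * 4
Total = 48

48


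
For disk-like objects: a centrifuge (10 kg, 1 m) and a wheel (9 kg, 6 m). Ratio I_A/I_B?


Given: M1=10 kg, R1=1 m, M2=9 kg, R2=6 m
For a disk: I = (1/2)*M*R^2, so I_A/I_B = (M1*R1^2)/(M2*R2^2)
M1*R1^2 = 10*1 = 10
M2*R2^2 = 9*36 = 324
I_A/I_B = 10/324 = 5/162

5/162


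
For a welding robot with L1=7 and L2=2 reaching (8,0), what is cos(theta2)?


Given: L1 = 7, L2 = 2, target (x, y) = (8, 0)
Using cos(theta2) = (x^2 + y^2 - L1^2 - L2^2) / (2*L1*L2)
x^2 + y^2 = 8^2 + 0 = 64
L1^2 + L2^2 = 49 + 4 = 53
Numerator = 64 - 53 = 11
Denominator = 2*7*2 = 28
cos(theta2) = 11/28 = 11/28

11/28


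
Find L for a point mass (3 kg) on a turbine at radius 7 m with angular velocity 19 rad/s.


Given: m = 3 kg, r = 7 m, omega = 19 rad/s
For a point mass: I = m*r^2
I = 3*7^2 = 3*49 = 147
L = I*omega = 147*19
L = 2793 kg*m^2/s

2793 kg*m^2/s


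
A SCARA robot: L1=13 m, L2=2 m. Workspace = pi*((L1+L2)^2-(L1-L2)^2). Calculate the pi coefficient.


Given: L1 = 13, L2 = 2
(L1+L2)^2 = (15)^2 = 225
(L1-L2)^2 = (11)^2 = 121
Difference = 225 - 121 = 104
This equals 4*L1*L2 = 4*13*2 = 104
Workspace area = 104*pi

104


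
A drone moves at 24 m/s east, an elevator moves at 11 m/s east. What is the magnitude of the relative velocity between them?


Given: v_A = 24 m/s east, v_B = 11 m/s east
Both move in the same direction; relative speed = |v_A - v_B|
|24 - 11| = |13|
= 13 m/s

13 m/s


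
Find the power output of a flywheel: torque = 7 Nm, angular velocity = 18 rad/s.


Given: tau = 7 Nm, omega = 18 rad/s
Using P = tau * omega
P = 7 * 18
P = 126 W

126 W


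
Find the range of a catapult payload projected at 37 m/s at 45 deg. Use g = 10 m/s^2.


Given: v0 = 37 m/s, theta = 45 deg, g = 10 m/s^2
sin(2*45) = sin(90) = 1
Using R = v0^2 * sin(2*theta) / g
R = 37^2 * 1 / 10
R = 1369 / 10
R = 1369/10 m

1369/10 m


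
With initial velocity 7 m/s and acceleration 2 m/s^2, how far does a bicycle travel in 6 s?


Given: v0 = 7 m/s, a = 2 m/s^2, t = 6 s
Using s = v0*t + (1/2)*a*t^2
s = 7*6 + (1/2)*2*6^2
s = 42 + (1/2)*72
s = 42 + 36
s = 78

78 m


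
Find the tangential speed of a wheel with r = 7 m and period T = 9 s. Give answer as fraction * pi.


Given: radius r = 7 m, period T = 9 s
Using v = 2*pi*r / T
v = 2*pi*7 / 9
v = 14*pi / 9
v = 14/9*pi m/s

14/9*pi m/s


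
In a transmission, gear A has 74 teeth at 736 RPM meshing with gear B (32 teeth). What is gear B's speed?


Given: N1 = 74 teeth, w1 = 736 RPM, N2 = 32 teeth
Using N1*w1 = N2*w2
w2 = N1*w1 / N2
w2 = 74*736 / 32
w2 = 54464 / 32
w2 = 1702 RPM

1702 RPM


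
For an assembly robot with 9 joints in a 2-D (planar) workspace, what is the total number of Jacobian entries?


Given: task space dimension = 2, joints = 9
Jacobian is a 2 x 9 matrix
Total entries = rows * columns
Total = 2 * 9
Total = 18

18


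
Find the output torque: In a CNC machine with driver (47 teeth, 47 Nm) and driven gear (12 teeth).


Given: N1 = 47, N2 = 12, T1 = 47 Nm
Using T2/T1 = N2/N1
T2 = T1 * N2 / N1
T2 = 47 * 12 / 47
T2 = 564 / 47
T2 = 12 Nm

12 Nm


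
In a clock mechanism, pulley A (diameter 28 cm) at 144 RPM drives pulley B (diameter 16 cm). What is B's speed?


Given: D1 = 28 cm, w1 = 144 RPM, D2 = 16 cm
Using D1*w1 = D2*w2
w2 = D1*w1 / D2
w2 = 28*144 / 16
w2 = 4032 / 16
w2 = 252 RPM

252 RPM


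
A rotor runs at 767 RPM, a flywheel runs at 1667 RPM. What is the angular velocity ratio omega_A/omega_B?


Given: RPM_A = 767, RPM_B = 1667
omega = 2*pi*RPM/60, so omega_A/omega_B = RPM_A / RPM_B
omega_A/omega_B = 767 / 1667
omega_A/omega_B = 767/1667

767/1667


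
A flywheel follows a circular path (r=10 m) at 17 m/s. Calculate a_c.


Given: v = 17 m/s, r = 10 m
Using a_c = v^2 / r
a_c = 17^2 / 10
a_c = 289 / 10
a_c = 289/10 m/s^2

289/10 m/s^2


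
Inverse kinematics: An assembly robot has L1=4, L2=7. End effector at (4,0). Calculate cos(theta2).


Given: L1 = 4, L2 = 7, target (x, y) = (4, 0)
Using cos(theta2) = (x^2 + y^2 - L1^2 - L2^2) / (2*L1*L2)
x^2 + y^2 = 4^2 + 0 = 16
L1^2 + L2^2 = 16 + 49 = 65
Numerator = 16 - 65 = -49
Denominator = 2*4*7 = 56
cos(theta2) = -49/56 = -7/8

-7/8


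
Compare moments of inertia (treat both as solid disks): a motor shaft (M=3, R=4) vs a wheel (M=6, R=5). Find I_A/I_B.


Given: M1=3 kg, R1=4 m, M2=6 kg, R2=5 m
For a disk: I = (1/2)*M*R^2, so I_A/I_B = (M1*R1^2)/(M2*R2^2)
M1*R1^2 = 3*16 = 48
M2*R2^2 = 6*25 = 150
I_A/I_B = 48/150 = 8/25

8/25


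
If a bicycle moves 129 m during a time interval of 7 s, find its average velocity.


Given: distance d = 129 m, time t = 7 s
Using v = d / t
v = 129 / 7
v = 129/7 m/s

129/7 m/s


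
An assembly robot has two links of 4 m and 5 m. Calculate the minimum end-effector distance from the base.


Given: L1 = 4 m, L2 = 5 m
For a 2-link planar arm, min reach = |L1 - L2| (second link folded back)
Min reach = |4 - 5|
Min reach = 1 m

1 m


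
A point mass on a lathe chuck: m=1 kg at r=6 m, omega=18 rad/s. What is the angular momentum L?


Given: m = 1 kg, r = 6 m, omega = 18 rad/s
For a point mass: I = m*r^2
I = 1*6^2 = 1*36 = 36
L = I*omega = 36*18
L = 648 kg*m^2/s

648 kg*m^2/s


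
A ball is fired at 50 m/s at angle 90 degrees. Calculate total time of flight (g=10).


Given: v0 = 50 m/s, theta = 90 deg, g = 10 m/s^2
sin(90) = 1
Using T = 2*v0*sin(theta) / g
T = 2*50*1 / 10
T = 100 / 10
T = 10 s

10 s


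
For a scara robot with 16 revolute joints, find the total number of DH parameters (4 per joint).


Given: 16 joints, 4 DH parameters per joint (d, theta, a, alpha)
Total DH parameters = number_of_joints * 4
Total = 16 * 4
Total = 64

64


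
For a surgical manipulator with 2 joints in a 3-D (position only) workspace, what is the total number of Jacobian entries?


Given: task space dimension = 3, joints = 2
Jacobian is a 3 x 2 matrix
Total entries = rows * columns
Total = 3 * 2
Total = 6

6


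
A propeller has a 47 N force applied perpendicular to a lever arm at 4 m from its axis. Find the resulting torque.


Given: F = 47 N, r = 4 m, angle = 90 deg (perpendicular)
Using tau = F * r * sin(90)
sin(90) = 1
tau = 47 * 4 * 1
tau = 188 Nm

188 Nm


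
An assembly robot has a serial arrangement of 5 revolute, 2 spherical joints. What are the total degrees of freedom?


Given: serial robot with 5 revolute, 2 spherical joints
DOF contribution per joint type: revolute=1, prismatic=1, spherical=3, fixed=0
DOF = 5*1 + 2*3
DOF = 11

11


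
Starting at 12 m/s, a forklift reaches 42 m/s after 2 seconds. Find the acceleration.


Given: initial velocity v0 = 12 m/s, final velocity v = 42 m/s, time t = 2 s
Using a = (v - v0) / t
a = (42 - 12) / 2
a = 30 / 2
a = 15 m/s^2

15 m/s^2


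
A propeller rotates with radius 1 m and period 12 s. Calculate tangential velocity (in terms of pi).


Given: radius r = 1 m, period T = 12 s
Using v = 2*pi*r / T
v = 2*pi*1 / 12
v = 2*pi / 12
v = 1/6*pi m/s

1/6*pi m/s


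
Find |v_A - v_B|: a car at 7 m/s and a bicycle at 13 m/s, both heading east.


Given: v_A = 7 m/s east, v_B = 13 m/s east
Both move in the same direction; relative speed = |v_A - v_B|
|7 - 13| = |-6|
= 6 m/s

6 m/s


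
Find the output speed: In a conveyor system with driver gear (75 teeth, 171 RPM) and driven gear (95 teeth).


Given: N1 = 75 teeth, w1 = 171 RPM, N2 = 95 teeth
Using N1*w1 = N2*w2
w2 = N1*w1 / N2
w2 = 75*171 / 95
w2 = 12825 / 95
w2 = 135 RPM

135 RPM


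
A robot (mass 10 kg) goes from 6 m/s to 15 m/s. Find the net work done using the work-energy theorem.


Given: m = 10 kg, v0 = 6 m/s, v = 15 m/s
Using W = (1/2)*m*(v^2 - v0^2)
v^2 = 15^2 = 225
v0^2 = 6^2 = 36
v^2 - v0^2 = 225 - 36 = 189
W = (1/2)*10*189 = 945 J

945 J


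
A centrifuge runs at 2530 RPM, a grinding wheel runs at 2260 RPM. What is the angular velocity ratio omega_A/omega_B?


Given: RPM_A = 2530, RPM_B = 2260
omega = 2*pi*RPM/60, so omega_A/omega_B = RPM_A / RPM_B
omega_A/omega_B = 2530 / 2260
omega_A/omega_B = 253/226

253/226


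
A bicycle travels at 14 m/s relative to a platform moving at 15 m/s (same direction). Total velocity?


Given: object velocity = 14 m/s, platform velocity = 15 m/s (same direction)
Using classical velocity addition: v_total = v_object + v_platform
v_total = 14 + 15
v_total = 29 m/s

29 m/s


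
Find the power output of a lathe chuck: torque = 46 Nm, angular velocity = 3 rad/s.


Given: tau = 46 Nm, omega = 3 rad/s
Using P = tau * omega
P = 46 * 3
P = 138 W

138 W


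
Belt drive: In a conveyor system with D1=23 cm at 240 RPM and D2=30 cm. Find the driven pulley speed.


Given: D1 = 23 cm, w1 = 240 RPM, D2 = 30 cm
Using D1*w1 = D2*w2
w2 = D1*w1 / D2
w2 = 23*240 / 30
w2 = 5520 / 30
w2 = 184 RPM

184 RPM


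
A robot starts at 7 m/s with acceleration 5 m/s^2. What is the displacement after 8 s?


Given: v0 = 7 m/s, a = 5 m/s^2, t = 8 s
Using s = v0*t + (1/2)*a*t^2
s = 7*8 + (1/2)*5*8^2
s = 56 + (1/2)*320
s = 56 + 160
s = 216

216 m


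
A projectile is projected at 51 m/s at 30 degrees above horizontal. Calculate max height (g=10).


Given: v0 = 51 m/s, theta = 30 deg, g = 10 m/s^2
sin^2(30) = 1/4
Using H = v0^2 * sin^2(theta) / (2*g)
H = 51^2 * 1/4 / (2*10)
H = 2601 * 1/4 / 20
H = 2601/4 / 20
H = 2601/80 m

2601/80 m


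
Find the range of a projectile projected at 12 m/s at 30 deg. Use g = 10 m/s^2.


Given: v0 = 12 m/s, theta = 30 deg, g = 10 m/s^2
sin(2*30) = sin(60) = sqrt(3)/2
Using R = v0^2 * sin(2*theta) / g
R = 12^2 * (sqrt(3)/2) / 10
R = 144 * sqrt(3) / 20
R = 36/5*sqrt(3) m

36/5*sqrt(3) m


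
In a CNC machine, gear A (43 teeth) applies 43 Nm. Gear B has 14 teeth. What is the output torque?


Given: N1 = 43, N2 = 14, T1 = 43 Nm
Using T2/T1 = N2/N1
T2 = T1 * N2 / N1
T2 = 43 * 14 / 43
T2 = 602 / 43
T2 = 14 Nm

14 Nm
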